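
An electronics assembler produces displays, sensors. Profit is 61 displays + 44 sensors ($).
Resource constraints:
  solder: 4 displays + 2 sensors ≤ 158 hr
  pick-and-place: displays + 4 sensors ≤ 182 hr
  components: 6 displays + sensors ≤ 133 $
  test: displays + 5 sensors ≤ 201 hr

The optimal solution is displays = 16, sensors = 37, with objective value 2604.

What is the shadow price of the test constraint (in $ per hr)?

7

Check each constraint at x*: solder 138/158 (slack 20); pick-and-place 164/182 (slack 18); components 133/133 (tight); test 201/201 (tight).
By complementary slackness, y = 0 for the non-binding constraints.
Dual feasibility on the basic columns requires 6·y_components + 1·y_test = 61, 1·y_components + 5·y_test = 44.
This yields shadow prices y_components = 9, y_test = 7.
Shadow price of test = 7.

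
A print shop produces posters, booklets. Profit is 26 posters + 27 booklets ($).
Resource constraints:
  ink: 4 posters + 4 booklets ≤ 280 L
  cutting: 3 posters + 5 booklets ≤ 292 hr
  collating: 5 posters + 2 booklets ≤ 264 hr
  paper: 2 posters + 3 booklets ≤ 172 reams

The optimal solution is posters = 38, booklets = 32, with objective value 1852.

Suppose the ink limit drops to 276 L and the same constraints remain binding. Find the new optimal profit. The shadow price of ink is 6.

Δb = -4, so new z* = 1852 + (6)·(-4) = 1852 − 24 = 1828.

1828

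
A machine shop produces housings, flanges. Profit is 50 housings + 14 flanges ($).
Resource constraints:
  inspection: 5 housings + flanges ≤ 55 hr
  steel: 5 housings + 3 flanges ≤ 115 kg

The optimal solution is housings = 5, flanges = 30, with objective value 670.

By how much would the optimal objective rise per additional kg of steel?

Both inspection and steel are binding at x*.
The binding rows give the dual system: 5·y_inspection + 5·y_steel = 50 and 1·y_inspection + 3·y_steel = 14.
This yields shadow prices y_inspection = 8, y_steel = 2.
Shadow price of steel = 2.

2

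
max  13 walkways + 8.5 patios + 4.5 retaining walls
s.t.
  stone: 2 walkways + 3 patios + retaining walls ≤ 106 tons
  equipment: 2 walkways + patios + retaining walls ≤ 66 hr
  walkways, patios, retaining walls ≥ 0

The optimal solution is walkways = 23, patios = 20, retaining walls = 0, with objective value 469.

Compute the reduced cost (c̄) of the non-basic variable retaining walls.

Check each constraint at x*: stone 106/106 (tight); equipment 66/66 (tight).
Dual feasibility on the basic columns requires 2·y_stone + 2·y_equipment = 13, 3·y_stone + 1·y_equipment = 8.5.
Solving: y_stone = 1, y_equipment = 5.5.
Reduced cost of retaining walls: c₃ − yᵀa₃ = 4.5 − (1·1 + 5.5·1) = 4.5 − 6.5 = -2.

-2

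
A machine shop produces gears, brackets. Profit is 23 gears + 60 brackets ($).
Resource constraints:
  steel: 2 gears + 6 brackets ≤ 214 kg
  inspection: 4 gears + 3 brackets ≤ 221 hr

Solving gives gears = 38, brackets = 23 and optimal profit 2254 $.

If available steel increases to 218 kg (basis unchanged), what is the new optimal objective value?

Both steel and inspection are binding at x*.
Dual feasibility on the basic columns requires 2·y_steel + 4·y_inspection = 23, 6·y_steel + 3·y_inspection = 60.
This yields shadow prices y_steel = 9.5, y_inspection = 1.
Δz = y_steel·Δb = 9.5 × (4) = 38, so new z* = 2254 + 38 = 2292.

2292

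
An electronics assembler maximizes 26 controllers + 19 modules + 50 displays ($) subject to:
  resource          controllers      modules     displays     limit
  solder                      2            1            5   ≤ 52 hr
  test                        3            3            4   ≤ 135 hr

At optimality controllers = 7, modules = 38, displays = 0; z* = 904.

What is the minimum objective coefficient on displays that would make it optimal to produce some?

51

Check each constraint at x*: solder 52/52 (tight); test 135/135 (tight).
The binding rows give the dual system: 2·y_solder + 3·y_test = 26 and 1·y_solder + 3·y_test = 19.
Solving: y_solder = 7, y_test = 4.
displays enters the basis when its profit ≥ yᵀa₃ = 7·5 + 4·4 = 51.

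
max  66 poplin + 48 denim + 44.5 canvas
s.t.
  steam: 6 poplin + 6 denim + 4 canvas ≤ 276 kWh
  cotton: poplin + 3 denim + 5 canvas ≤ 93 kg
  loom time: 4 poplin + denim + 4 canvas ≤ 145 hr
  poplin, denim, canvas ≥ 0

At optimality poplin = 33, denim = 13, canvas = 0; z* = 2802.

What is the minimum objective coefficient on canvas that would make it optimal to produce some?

52

Check each constraint at x*: steam 276/276 (tight); cotton 72/93 (slack 21); loom time 145/145 (tight).
Slack constraints have shadow price 0 (complementary slackness).
The binding rows give the dual system: 6·y_steam + 4·y_loom time = 66 and 6·y_steam + 1·y_loom time = 48.
→ y_steam = 7 and y_loom time = 6.
canvas enters the basis when its profit ≥ yᵀa₃ = 7·4 + 6·4 = 52.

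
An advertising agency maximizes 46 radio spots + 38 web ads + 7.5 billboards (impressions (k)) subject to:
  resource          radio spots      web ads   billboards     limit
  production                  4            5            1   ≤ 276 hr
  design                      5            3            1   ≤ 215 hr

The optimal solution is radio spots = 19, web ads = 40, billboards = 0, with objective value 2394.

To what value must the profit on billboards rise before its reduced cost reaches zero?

Both production and design are binding at x*.
From A_Bᵀ y = c: 4·y_production + 5·y_design = 46; 5·y_production + 3·y_design = 38.
→ y_production = 4 and y_design = 6.
billboards enters the basis when its profit ≥ yᵀa₃ = 4·1 + 6·1 = 10.

10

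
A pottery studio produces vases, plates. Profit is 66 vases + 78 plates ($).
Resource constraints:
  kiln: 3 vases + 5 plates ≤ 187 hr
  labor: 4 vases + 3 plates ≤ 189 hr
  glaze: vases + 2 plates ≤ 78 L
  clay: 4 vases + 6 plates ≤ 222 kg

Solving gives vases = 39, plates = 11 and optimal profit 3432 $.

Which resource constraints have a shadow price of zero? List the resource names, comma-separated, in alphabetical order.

kiln: 172/187 (slack 15)
labor: 189/189 (binding)
glaze: 61/78 (slack 17)
clay: 222/222 (binding)
By complementary slackness, a constraint with positive slack has shadow price 0 → glaze, kiln.

glaze, kiln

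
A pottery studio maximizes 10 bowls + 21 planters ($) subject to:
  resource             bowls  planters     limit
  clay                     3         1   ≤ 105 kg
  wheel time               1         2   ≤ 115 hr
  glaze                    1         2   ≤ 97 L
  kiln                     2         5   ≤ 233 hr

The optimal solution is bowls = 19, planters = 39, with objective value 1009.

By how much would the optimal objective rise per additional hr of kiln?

1

Check each constraint at x*: clay 96/105 (slack 9); wheel time 97/115 (slack 18); glaze 97/97 (tight); kiln 233/233 (tight).
Since clay, wheel time are not tight, their duals are 0.
From A_Bᵀ y = c: 1·y_glaze + 2·y_kiln = 10; 2·y_glaze + 5·y_kiln = 21.
→ y_glaze = 8 and y_kiln = 1.
Shadow price of kiln = 1.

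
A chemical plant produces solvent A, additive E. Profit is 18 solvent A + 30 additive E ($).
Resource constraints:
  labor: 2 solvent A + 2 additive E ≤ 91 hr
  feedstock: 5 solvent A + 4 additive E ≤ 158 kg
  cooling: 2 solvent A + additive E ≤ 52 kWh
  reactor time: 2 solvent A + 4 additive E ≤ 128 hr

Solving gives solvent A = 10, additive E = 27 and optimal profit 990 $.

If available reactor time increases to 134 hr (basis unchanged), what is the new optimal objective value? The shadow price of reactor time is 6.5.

1029

Δb = 6, so new z* = 990 + (6.5)·(6) = 990 + 39 = 1029.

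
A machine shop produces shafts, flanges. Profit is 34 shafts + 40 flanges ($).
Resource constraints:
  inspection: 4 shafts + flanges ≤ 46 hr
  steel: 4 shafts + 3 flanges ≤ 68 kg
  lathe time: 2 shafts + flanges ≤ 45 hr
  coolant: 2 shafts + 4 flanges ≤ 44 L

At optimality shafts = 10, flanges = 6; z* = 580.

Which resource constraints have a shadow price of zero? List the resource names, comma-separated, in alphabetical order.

inspection: 46/46 (binding)
steel: 58/68 (slack 10)
lathe time: 26/45 (slack 19)
coolant: 44/44 (binding)
By complementary slackness, a constraint with positive slack has shadow price 0 → lathe time, steel.

lathe time, steel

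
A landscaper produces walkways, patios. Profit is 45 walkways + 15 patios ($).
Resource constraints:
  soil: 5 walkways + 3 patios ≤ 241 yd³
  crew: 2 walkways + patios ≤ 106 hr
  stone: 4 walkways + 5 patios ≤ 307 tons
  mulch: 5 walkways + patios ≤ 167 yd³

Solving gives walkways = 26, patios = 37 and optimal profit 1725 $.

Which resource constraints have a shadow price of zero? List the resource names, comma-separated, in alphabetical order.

soil: 241/241 (binding)
crew: 89/106 (slack 17)
stone: 289/307 (slack 18)
mulch: 167/167 (binding)
By complementary slackness, a constraint with positive slack has shadow price 0 → crew, stone.

crew, stone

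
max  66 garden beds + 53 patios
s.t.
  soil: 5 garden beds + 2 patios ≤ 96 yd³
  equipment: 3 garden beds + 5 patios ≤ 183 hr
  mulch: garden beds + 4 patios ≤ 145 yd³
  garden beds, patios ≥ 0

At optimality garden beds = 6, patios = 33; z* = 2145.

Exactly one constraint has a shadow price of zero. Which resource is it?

soil: 96/96 (binding)
equipment: 183/183 (binding)
mulch: 138/145 (slack 7)
By complementary slackness, a constraint with positive slack has shadow price 0 → mulch.

mulch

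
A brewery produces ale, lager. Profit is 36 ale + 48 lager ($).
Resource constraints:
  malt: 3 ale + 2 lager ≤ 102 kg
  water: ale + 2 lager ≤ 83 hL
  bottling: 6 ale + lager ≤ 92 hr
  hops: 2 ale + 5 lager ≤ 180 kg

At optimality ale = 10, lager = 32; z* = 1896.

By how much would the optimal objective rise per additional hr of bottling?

3

Binding: bottling and hops. Non-binding: malt (8 unused), water (9 unused).
Slack constraints have shadow price 0 (complementary slackness).
The binding rows give the dual system: 6·y_bottling + 2·y_hops = 36 and 1·y_bottling + 5·y_hops = 48.
Solving: y_bottling = 3, y_hops = 9.
Shadow price of bottling = 3.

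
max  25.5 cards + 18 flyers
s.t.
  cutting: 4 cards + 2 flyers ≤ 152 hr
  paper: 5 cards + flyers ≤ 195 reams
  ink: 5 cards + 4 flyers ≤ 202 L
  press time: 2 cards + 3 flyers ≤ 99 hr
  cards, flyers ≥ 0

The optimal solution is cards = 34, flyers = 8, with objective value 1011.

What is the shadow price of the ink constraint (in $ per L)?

Check each constraint at x*: cutting 152/152 (tight); paper 178/195 (slack 17); ink 202/202 (tight); press time 92/99 (slack 7).
Slack constraints have shadow price 0 (complementary slackness).
From A_Bᵀ y = c: 4·y_cutting + 5·y_ink = 25.5; 2·y_cutting + 4·y_ink = 18.
Solving: y_cutting = 2, y_ink = 3.5.
Shadow price of ink = 3.5.

3.5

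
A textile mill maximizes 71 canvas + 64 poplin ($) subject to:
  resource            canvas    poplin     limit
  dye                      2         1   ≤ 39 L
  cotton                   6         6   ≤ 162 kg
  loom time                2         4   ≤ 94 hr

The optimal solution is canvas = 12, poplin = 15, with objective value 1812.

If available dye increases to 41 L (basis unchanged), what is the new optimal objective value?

1826

Check each constraint at x*: dye 39/39 (tight); cotton 162/162 (tight); loom time 84/94 (slack 10).
Since loom time is not tight, its dual is 0.
The binding rows give the dual system: 2·y_dye + 6·y_cotton = 71 and 1·y_dye + 6·y_cotton = 64.
Solving: y_dye = 7, y_cotton = 9.5.
Δz = y_dye·Δb = 7 × (2) = 14, so new z* = 1812 + 14 = 1826.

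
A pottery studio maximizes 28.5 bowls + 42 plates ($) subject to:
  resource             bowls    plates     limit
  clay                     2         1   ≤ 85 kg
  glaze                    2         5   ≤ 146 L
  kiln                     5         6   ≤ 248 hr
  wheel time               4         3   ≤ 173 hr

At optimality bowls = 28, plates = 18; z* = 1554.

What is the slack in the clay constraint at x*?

clay used = 2·28 + 1·18 = 74; slack = 85 − 74 = 11.

11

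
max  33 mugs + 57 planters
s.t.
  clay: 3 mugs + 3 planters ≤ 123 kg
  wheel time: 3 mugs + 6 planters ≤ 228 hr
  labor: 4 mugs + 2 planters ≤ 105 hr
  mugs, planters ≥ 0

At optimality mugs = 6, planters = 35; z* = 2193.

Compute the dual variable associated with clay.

Check each constraint at x*: clay 123/123 (tight); wheel time 228/228 (tight); labor 94/105 (slack 11).
Since labor is not tight, its dual is 0.
Dual feasibility on the basic columns requires 3·y_clay + 3·y_wheel time = 33, 3·y_clay + 6·y_wheel time = 57.
Solving: y_clay = 3, y_wheel time = 8.
Shadow price of clay = 3.

3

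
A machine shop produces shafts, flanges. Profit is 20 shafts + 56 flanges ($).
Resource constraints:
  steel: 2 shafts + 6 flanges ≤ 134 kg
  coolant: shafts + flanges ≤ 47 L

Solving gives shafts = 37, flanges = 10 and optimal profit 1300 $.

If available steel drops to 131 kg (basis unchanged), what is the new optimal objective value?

1273

At the optimum: steel uses 134 of 134 (binding); coolant uses 47 of 47 (binding).
The binding rows give the dual system: 2·y_steel + 1·y_coolant = 20 and 6·y_steel + 1·y_coolant = 56.
→ y_steel = 9 and y_coolant = 2.
Δz = y_steel·Δb = 9 × (-3) = -27, so new z* = 1300 − 27 = 1273.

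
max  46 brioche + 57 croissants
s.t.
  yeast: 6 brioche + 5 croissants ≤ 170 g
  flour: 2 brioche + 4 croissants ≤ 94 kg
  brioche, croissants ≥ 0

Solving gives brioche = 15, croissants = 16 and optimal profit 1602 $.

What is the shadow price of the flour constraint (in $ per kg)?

Check each constraint at x*: yeast 170/170 (tight); flour 94/94 (tight).
The binding rows give the dual system: 6·y_yeast + 2·y_flour = 46 and 5·y_yeast + 4·y_flour = 57.
Solving: y_yeast = 5, y_flour = 8.
Shadow price of flour = 8.

8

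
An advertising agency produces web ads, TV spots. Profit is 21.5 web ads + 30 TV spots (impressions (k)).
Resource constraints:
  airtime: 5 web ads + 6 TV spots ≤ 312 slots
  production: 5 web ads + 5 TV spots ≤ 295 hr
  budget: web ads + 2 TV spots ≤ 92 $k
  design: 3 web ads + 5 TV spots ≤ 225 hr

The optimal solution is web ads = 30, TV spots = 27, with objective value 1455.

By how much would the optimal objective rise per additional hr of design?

Binding: airtime and design. Non-binding: production (10 unused), budget (8 unused).
Slack constraints have shadow price 0 (complementary slackness).
From A_Bᵀ y = c: 5·y_airtime + 3·y_design = 21.5; 6·y_airtime + 5·y_design = 30.
→ y_airtime = 2.5 and y_design = 3.
Shadow price of design = 3.

3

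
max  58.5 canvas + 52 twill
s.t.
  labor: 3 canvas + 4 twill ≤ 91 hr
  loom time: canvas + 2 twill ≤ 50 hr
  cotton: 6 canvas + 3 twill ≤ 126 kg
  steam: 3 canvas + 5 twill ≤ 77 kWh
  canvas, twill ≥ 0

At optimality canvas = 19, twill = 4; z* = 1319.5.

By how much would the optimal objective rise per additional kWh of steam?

6.5

At the optimum: labor uses 73 of 91 (slack = 18); loom time uses 27 of 50 (slack = 23); cotton uses 126 of 126 (binding); steam uses 77 of 77 (binding).
Slack constraints have shadow price 0 (complementary slackness).
Dual feasibility on the basic columns requires 6·y_cotton + 3·y_steam = 58.5, 3·y_cotton + 5·y_steam = 52.
This yields shadow prices y_cotton = 6.5, y_steam = 6.5.
Shadow price of steam = 6.5.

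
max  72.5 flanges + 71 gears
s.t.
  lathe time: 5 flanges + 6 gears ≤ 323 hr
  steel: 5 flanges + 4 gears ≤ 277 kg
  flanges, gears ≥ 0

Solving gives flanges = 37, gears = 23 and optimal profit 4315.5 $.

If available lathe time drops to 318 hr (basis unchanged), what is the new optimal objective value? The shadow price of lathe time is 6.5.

4283

Δb = -5, so new z* = 4315.5 + (6.5)·(-5) = 4315.5 − 32.5 = 4283.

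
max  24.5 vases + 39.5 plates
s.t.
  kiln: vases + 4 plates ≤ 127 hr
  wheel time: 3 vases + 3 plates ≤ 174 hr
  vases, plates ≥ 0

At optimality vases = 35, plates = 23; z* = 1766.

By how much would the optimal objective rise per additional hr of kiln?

Check each constraint at x*: kiln 127/127 (tight); wheel time 174/174 (tight).
Dual feasibility on the basic columns requires 1·y_kiln + 3·y_wheel time = 24.5, 4·y_kiln + 3·y_wheel time = 39.5.
This yields shadow prices y_kiln = 5, y_wheel time = 6.5.
Shadow price of kiln = 5.

5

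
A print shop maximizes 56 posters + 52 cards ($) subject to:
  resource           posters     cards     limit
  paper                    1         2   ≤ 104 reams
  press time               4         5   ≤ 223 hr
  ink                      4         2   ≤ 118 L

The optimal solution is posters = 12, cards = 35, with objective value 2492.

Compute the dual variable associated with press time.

8

At the optimum: paper uses 82 of 104 (slack = 22); press time uses 223 of 223 (binding); ink uses 118 of 118 (binding).
Since paper is not tight, its dual is 0.
From A_Bᵀ y = c: 4·y_press time + 4·y_ink = 56; 5·y_press time + 2·y_ink = 52.
→ y_press time = 8 and y_ink = 6.
Shadow price of press time = 8.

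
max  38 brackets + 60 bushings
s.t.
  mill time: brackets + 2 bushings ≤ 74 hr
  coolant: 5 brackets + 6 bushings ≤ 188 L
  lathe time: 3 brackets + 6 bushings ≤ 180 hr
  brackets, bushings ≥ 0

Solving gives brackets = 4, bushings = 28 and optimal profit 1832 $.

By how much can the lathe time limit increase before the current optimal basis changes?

Binding constraints: coolant, lathe time. The basis is B = [[5,6],[3,6]] with det 12.
Per unit increase in lathe time, x* moves by d = (-0.5, 0.4167).
The basis stays optimal until brackets reaches 0; allowable increase = 8 hr.

8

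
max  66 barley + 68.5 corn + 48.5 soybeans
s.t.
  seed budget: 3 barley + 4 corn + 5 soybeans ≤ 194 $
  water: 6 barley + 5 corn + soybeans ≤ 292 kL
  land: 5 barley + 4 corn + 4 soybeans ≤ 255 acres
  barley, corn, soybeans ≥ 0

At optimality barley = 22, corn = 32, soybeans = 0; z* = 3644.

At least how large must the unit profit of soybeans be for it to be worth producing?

At the optimum: seed budget uses 194 of 194 (binding); water uses 292 of 292 (binding); land uses 238 of 255 (slack = 17).
Since land is not tight, its dual is 0.
The binding rows give the dual system: 3·y_seed budget + 6·y_water = 66 and 4·y_seed budget + 5·y_water = 68.5.
This yields shadow prices y_seed budget = 9, y_water = 6.5.
soybeans enters the basis when its profit ≥ yᵀa₃ = 9·5 + 6.5·1 = 51.5.

51.5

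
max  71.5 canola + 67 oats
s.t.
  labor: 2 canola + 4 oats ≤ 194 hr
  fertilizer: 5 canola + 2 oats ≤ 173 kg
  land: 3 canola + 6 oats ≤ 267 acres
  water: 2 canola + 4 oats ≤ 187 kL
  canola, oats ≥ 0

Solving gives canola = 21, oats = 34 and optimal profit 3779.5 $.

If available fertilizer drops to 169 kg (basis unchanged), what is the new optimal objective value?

Binding: fertilizer and land. Non-binding: labor (16 unused), water (9 unused).
By complementary slackness, y = 0 for the non-binding constraints.
Dual feasibility on the basic columns requires 5·y_fertilizer + 3·y_land = 71.5, 2·y_fertilizer + 6·y_land = 67.
→ y_fertilizer = 9.5 and y_land = 8.
Δz = y_fertilizer·Δb = 9.5 × (-4) = -38, so new z* = 3779.5 − 38 = 3741.5.

3741.5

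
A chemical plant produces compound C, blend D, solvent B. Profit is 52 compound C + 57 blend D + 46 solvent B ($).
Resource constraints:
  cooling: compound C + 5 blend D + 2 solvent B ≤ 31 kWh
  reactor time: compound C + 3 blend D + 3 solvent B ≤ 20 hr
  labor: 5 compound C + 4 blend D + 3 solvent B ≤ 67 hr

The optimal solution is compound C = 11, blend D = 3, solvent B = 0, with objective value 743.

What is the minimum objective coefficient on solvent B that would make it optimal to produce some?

48

Check each constraint at x*: cooling 26/31 (slack 5); reactor time 20/20 (tight); labor 67/67 (tight).
Since cooling is not tight, its dual is 0.
The binding rows give the dual system: 1·y_reactor time + 5·y_labor = 52 and 3·y_reactor time + 4·y_labor = 57.
Solving: y_reactor time = 7, y_labor = 9.
solvent B enters the basis when its profit ≥ yᵀa₃ = 7·3 + 9·3 = 48.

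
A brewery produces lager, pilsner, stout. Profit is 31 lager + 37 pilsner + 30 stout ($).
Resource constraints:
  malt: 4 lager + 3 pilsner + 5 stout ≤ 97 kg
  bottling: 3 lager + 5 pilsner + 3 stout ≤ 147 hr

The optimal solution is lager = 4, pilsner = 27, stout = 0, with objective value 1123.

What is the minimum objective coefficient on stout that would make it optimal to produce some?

35

Both malt and bottling are binding at x*.
The binding rows give the dual system: 4·y_malt + 3·y_bottling = 31 and 3·y_malt + 5·y_bottling = 37.
→ y_malt = 4 and y_bottling = 5.
stout enters the basis when its profit ≥ yᵀa₃ = 4·5 + 5·3 = 35.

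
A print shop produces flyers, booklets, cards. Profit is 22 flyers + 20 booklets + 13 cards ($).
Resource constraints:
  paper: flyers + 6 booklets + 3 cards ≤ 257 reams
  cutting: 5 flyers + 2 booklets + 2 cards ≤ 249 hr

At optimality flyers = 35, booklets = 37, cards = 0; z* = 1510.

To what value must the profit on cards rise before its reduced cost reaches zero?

14

Both paper and cutting are binding at x*.
From A_Bᵀ y = c: 1·y_paper + 5·y_cutting = 22; 6·y_paper + 2·y_cutting = 20.
Solving: y_paper = 2, y_cutting = 4.
cards enters the basis when its profit ≥ yᵀa₃ = 2·3 + 4·2 = 14.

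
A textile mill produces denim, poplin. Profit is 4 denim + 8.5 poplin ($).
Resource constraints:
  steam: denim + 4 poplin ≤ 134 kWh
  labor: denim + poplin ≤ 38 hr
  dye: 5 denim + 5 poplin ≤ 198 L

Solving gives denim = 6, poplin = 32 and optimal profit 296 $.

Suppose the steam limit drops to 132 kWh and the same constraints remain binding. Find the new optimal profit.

293

Binding: steam and labor. Non-binding: dye (8 unused).
Slack constraints have shadow price 0 (complementary slackness).
Dual feasibility on the basic columns requires 1·y_steam + 1·y_labor = 4, 4·y_steam + 1·y_labor = 8.5.
Solving: y_steam = 1.5, y_labor = 2.5.
Δz = y_steam·Δb = 1.5 × (-2) = -3, so new z* = 296 − 3 = 293.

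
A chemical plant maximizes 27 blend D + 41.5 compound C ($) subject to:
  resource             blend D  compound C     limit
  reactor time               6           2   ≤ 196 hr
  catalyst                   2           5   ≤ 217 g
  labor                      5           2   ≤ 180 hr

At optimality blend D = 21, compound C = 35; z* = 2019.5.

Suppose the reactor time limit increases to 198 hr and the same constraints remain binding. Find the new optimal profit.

Check each constraint at x*: reactor time 196/196 (tight); catalyst 217/217 (tight); labor 175/180 (slack 5).
Slack constraints have shadow price 0 (complementary slackness).
The binding rows give the dual system: 6·y_reactor time + 2·y_catalyst = 27 and 2·y_reactor time + 5·y_catalyst = 41.5.
→ y_reactor time = 2 and y_catalyst = 7.5.
Δz = y_reactor time·Δb = 2 × (2) = 4, so new z* = 2019.5 + 4 = 2023.5.

2023.5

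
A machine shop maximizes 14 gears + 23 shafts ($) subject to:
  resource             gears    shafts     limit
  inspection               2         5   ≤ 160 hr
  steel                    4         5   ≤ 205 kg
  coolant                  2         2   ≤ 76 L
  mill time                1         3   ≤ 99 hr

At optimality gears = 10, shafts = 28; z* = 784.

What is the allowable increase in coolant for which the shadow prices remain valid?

15

Binding constraints: inspection, coolant. The basis is B = [[2,5],[2,2]] with det -6.
Per unit increase in coolant, x* moves by d = (0.8333, -0.3333).
The basis stays optimal until steel becomes binding; allowable increase = 15 L.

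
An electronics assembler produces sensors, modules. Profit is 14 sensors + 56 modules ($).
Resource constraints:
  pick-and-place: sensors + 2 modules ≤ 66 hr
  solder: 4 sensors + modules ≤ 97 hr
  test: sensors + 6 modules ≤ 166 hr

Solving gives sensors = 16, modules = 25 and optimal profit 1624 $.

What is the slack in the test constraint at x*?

test used = 1·16 + 6·25 = 166; slack = 166 − 166 = 0.

0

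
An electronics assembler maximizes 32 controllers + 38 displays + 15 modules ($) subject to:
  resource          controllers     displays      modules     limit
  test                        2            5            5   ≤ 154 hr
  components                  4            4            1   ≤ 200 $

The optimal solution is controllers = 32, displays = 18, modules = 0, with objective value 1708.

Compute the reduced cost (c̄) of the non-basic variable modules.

-2

Both test and components are binding at x*.
Dual feasibility on the basic columns requires 2·y_test + 4·y_components = 32, 5·y_test + 4·y_components = 38.
This yields shadow prices y_test = 2, y_components = 7.
Reduced cost of modules: c₃ − yᵀa₃ = 15 − (2·5 + 7·1) = 15 − 17 = -2.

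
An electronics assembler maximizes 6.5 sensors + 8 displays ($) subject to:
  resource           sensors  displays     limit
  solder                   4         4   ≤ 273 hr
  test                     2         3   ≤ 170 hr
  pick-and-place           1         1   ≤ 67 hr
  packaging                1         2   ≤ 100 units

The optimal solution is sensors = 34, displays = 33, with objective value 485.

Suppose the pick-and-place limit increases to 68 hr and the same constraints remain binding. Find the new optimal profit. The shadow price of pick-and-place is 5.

490

Δb = 1, so new z* = 485 + (5)·(1) = 485 + 5 = 490.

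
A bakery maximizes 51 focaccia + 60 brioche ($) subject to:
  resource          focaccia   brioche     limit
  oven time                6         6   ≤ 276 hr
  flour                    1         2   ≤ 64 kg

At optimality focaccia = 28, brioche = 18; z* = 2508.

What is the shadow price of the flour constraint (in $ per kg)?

9

At the optimum: oven time uses 276 of 276 (binding); flour uses 64 of 64 (binding).
Dual feasibility on the basic columns requires 6·y_oven time + 1·y_flour = 51, 6·y_oven time + 2·y_flour = 60.
→ y_oven time = 7 and y_flour = 9.
Shadow price of flour = 9.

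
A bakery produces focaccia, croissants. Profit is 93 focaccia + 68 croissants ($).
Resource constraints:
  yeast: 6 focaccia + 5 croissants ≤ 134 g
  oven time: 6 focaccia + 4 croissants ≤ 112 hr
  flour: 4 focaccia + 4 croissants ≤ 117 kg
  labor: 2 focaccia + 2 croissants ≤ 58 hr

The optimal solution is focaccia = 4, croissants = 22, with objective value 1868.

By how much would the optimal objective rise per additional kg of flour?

0

Binding: yeast and oven time. Non-binding: flour (13 unused), labor (6 unused).
Slack constraints have shadow price 0 (complementary slackness).
Dual feasibility on the basic columns requires 6·y_yeast + 6·y_oven time = 93, 5·y_yeast + 4·y_oven time = 68.
→ y_yeast = 6 and y_oven time = 9.5.
Shadow price of flour = 0.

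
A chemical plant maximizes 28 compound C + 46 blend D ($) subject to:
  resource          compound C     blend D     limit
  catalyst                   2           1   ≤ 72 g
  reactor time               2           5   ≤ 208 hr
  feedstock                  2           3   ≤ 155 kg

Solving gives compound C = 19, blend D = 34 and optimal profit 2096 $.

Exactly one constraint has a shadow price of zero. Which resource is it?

catalyst: 72/72 (binding)
reactor time: 208/208 (binding)
feedstock: 140/155 (slack 15)
By complementary slackness, a constraint with positive slack has shadow price 0 → feedstock.

feedstock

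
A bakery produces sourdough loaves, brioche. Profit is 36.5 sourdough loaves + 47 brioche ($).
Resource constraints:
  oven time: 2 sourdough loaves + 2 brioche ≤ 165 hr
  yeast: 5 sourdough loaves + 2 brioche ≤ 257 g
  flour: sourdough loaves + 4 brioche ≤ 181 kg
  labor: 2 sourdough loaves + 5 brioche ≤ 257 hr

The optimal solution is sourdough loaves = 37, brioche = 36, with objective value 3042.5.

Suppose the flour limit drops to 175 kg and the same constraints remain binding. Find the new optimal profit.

Check each constraint at x*: oven time 146/165 (slack 19); yeast 257/257 (tight); flour 181/181 (tight); labor 254/257 (slack 3).
Slack constraints have shadow price 0 (complementary slackness).
Dual feasibility on the basic columns requires 5·y_yeast + 1·y_flour = 36.5, 2·y_yeast + 4·y_flour = 47.
→ y_yeast = 5.5 and y_flour = 9.
Δz = y_flour·Δb = 9 × (-6) = -54, so new z* = 3042.5 − 54 = 2988.5.

2988.5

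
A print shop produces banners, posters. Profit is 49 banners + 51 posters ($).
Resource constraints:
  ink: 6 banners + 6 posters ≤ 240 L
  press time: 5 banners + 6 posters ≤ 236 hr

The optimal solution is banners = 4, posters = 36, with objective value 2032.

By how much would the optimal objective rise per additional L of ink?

6.5

Both ink and press time are binding at x*.
Dual feasibility on the basic columns requires 6·y_ink + 5·y_press time = 49, 6·y_ink + 6·y_press time = 51.
→ y_ink = 6.5 and y_press time = 2.
Shadow price of ink = 6.5.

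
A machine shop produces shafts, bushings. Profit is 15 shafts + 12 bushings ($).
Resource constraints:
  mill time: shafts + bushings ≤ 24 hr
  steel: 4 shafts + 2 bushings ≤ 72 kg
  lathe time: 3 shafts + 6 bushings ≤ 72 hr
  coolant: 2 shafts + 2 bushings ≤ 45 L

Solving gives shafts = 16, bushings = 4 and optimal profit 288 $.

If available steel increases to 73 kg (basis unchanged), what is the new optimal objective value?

291

At the optimum: mill time uses 20 of 24 (slack = 4); steel uses 72 of 72 (binding); lathe time uses 72 of 72 (binding); coolant uses 40 of 45 (slack = 5).
By complementary slackness, y = 0 for the non-binding constraints.
From A_Bᵀ y = c: 4·y_steel + 3·y_lathe time = 15; 2·y_steel + 6·y_lathe time = 12.
This yields shadow prices y_steel = 3, y_lathe time = 1.
Δz = y_steel·Δb = 3 × (1) = 3, so new z* = 288 + 3 = 291.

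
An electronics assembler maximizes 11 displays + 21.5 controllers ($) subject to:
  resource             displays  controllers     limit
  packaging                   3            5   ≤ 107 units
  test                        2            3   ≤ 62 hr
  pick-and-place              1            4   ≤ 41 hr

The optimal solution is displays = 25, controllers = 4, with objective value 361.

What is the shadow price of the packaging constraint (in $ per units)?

0

Binding: test and pick-and-place. Non-binding: packaging (12 unused).
Since packaging is not tight, its dual is 0.
Dual feasibility on the basic columns requires 2·y_test + 1·y_pick-and-place = 11, 3·y_test + 4·y_pick-and-place = 21.5.
This yields shadow prices y_test = 4.5, y_pick-and-place = 2.
Shadow price of packaging = 0.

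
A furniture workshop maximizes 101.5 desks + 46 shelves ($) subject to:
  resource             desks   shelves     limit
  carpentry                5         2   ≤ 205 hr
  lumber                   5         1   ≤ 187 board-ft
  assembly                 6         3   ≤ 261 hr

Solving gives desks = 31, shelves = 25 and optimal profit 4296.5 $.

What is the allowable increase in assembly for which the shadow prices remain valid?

Binding constraints: carpentry, assembly. The basis is B = [[5,2],[6,3]] with det 3.
Per unit increase in assembly, x* moves by d = (-0.6667, 1.6667).
The basis stays optimal until desks reaches 0; allowable increase = 46.5 hr.

46.5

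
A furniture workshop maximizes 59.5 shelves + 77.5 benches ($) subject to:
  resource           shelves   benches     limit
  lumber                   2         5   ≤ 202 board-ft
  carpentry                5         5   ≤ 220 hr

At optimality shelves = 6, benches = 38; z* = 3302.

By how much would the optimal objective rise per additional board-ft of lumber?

6

Check each constraint at x*: lumber 202/202 (tight); carpentry 220/220 (tight).
From A_Bᵀ y = c: 2·y_lumber + 5·y_carpentry = 59.5; 5·y_lumber + 5·y_carpentry = 77.5.
This yields shadow prices y_lumber = 6, y_carpentry = 9.5.
Shadow price of lumber = 6.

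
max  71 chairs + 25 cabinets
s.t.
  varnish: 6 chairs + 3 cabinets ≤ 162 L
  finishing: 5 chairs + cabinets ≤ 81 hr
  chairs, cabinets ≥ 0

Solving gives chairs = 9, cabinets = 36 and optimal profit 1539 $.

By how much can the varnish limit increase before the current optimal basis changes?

Binding constraints: varnish, finishing. The basis is B = [[6,3],[5,1]] with det -9.
Per unit increase in varnish, x* moves by d = (-0.1111, 0.5556).
The basis stays optimal until chairs reaches 0; allowable increase = 81 L.

81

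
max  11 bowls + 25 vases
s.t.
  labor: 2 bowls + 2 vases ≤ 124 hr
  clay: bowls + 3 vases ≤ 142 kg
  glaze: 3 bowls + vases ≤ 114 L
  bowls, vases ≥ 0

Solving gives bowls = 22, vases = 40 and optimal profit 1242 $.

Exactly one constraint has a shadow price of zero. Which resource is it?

labor: 124/124 (binding)
clay: 142/142 (binding)
glaze: 106/114 (slack 8)
By complementary slackness, a constraint with positive slack has shadow price 0 → glaze.

glaze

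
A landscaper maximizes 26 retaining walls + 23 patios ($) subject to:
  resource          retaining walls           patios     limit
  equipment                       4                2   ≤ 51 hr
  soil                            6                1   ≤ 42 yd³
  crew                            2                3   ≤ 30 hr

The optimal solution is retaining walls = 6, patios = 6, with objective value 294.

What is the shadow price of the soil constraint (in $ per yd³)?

2

Check each constraint at x*: equipment 36/51 (slack 15); soil 42/42 (tight); crew 30/30 (tight).
By complementary slackness, y = 0 for the non-binding constraint.
From A_Bᵀ y = c: 6·y_soil + 2·y_crew = 26; 1·y_soil + 3·y_crew = 23.
This yields shadow prices y_soil = 2, y_crew = 7.
Shadow price of soil = 2.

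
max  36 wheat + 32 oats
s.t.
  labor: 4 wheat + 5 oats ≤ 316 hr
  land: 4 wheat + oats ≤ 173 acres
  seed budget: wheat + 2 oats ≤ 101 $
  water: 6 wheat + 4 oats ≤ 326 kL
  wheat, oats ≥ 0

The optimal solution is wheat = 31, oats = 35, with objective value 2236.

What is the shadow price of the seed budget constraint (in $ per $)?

Binding: seed budget and water. Non-binding: labor (17 unused), land (14 unused).
Since labor, land are not tight, their duals are 0.
The binding rows give the dual system: 1·y_seed budget + 6·y_water = 36 and 2·y_seed budget + 4·y_water = 32.
→ y_seed budget = 6 and y_water = 5.
Shadow price of seed budget = 6.

6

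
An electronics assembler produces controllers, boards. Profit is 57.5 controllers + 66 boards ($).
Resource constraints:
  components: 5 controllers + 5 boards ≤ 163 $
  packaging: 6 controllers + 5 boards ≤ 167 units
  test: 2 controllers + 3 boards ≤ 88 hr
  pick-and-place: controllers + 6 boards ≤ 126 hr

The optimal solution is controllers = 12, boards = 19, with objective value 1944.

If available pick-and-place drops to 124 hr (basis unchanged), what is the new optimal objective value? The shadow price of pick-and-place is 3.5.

1937

Δb = -2, so new z* = 1944 + (3.5)·(-2) = 1944 − 7 = 1937.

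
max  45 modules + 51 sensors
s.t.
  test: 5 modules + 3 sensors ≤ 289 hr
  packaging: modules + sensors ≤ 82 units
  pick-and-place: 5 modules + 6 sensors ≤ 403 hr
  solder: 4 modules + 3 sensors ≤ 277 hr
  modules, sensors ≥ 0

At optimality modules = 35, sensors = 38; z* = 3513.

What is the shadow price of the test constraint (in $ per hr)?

1

Check each constraint at x*: test 289/289 (tight); packaging 73/82 (slack 9); pick-and-place 403/403 (tight); solder 254/277 (slack 23).
By complementary slackness, y = 0 for the non-binding constraints.
Dual feasibility on the basic columns requires 5·y_test + 5·y_pick-and-place = 45, 3·y_test + 6·y_pick-and-place = 51.
→ y_test = 1 and y_pick-and-place = 8.
Shadow price of test = 1.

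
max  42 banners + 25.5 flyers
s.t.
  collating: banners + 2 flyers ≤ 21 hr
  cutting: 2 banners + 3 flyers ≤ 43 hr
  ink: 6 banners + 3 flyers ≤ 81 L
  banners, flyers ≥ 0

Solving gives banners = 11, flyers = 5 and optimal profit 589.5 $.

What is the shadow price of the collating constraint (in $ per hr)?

3

At the optimum: collating uses 21 of 21 (binding); cutting uses 37 of 43 (slack = 6); ink uses 81 of 81 (binding).
Slack constraints have shadow price 0 (complementary slackness).
Dual feasibility on the basic columns requires 1·y_collating + 6·y_ink = 42, 2·y_collating + 3·y_ink = 25.5.
→ y_collating = 3 and y_ink = 6.5.
Shadow price of collating = 3.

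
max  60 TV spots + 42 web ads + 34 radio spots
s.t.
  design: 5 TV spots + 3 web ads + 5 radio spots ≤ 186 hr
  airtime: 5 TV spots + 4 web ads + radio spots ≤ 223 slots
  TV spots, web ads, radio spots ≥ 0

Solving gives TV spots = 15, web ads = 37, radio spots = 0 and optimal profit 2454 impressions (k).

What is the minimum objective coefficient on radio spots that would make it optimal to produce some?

At the optimum: design uses 186 of 186 (binding); airtime uses 223 of 223 (binding).
From A_Bᵀ y = c: 5·y_design + 5·y_airtime = 60; 3·y_design + 4·y_airtime = 42.
→ y_design = 6 and y_airtime = 6.
radio spots enters the basis when its profit ≥ yᵀa₃ = 6·5 + 6·1 = 36.

36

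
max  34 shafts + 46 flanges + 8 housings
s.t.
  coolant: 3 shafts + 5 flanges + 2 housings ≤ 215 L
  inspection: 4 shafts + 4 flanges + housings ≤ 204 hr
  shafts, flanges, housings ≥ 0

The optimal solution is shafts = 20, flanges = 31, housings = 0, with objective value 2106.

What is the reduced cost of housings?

-8

Check each constraint at x*: coolant 215/215 (tight); inspection 204/204 (tight).
Dual feasibility on the basic columns requires 3·y_coolant + 4·y_inspection = 34, 5·y_coolant + 4·y_inspection = 46.
This yields shadow prices y_coolant = 6, y_inspection = 4.
Reduced cost of housings: c₃ − yᵀa₃ = 8 − (6·2 + 4·1) = 8 − 16 = -8.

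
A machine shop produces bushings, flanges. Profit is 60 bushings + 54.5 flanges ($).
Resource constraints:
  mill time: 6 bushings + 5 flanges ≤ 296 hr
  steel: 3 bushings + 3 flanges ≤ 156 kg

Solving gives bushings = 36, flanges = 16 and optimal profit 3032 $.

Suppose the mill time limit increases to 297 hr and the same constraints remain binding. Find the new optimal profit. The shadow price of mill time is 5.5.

3037.5

Δb = 1, so new z* = 3032 + (5.5)·(1) = 3032 + 5.5 = 3037.5.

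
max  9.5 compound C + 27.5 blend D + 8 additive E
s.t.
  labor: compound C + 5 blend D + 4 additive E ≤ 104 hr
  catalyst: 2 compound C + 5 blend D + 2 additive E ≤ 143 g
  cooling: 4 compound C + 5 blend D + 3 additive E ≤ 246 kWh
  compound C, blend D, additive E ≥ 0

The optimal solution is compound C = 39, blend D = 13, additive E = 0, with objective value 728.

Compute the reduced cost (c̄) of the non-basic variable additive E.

Binding: labor and catalyst. Non-binding: cooling (25 unused).
Since cooling is not tight, its dual is 0.
Dual feasibility on the basic columns requires 1·y_labor + 2·y_catalyst = 9.5, 5·y_labor + 5·y_catalyst = 27.5.
Solving: y_labor = 1.5, y_catalyst = 4.
Reduced cost of additive E: c₃ − yᵀa₃ = 8 − (1.5·4 + 4·2) = 8 − 14 = -6.

-6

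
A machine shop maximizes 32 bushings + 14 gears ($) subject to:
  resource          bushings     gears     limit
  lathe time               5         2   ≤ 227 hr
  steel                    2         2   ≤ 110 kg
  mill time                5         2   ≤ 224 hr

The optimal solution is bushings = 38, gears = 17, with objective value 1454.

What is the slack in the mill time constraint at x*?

mill time used = 5·38 + 2·17 = 224; slack = 224 − 224 = 0.

0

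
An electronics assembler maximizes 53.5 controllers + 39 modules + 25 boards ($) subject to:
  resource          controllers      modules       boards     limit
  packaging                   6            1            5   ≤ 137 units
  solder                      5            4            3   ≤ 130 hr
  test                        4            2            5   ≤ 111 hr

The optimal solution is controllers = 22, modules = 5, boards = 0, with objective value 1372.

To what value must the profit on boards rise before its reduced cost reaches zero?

Binding: packaging and solder. Non-binding: test (13 unused).
Slack constraints have shadow price 0 (complementary slackness).
Dual feasibility on the basic columns requires 6·y_packaging + 5·y_solder = 53.5, 1·y_packaging + 4·y_solder = 39.
Solving: y_packaging = 1, y_solder = 9.5.
boards enters the basis when its profit ≥ yᵀa₃ = 1·5 + 9.5·3 = 33.5.

33.5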